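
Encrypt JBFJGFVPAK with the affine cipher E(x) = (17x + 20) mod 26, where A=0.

J(9): 17·9+20=173≡17 → R
B(1): 17·1+20=37≡11 → L
F(5): 17·5+20=105≡1 → B
J(9): 17·9+20=173≡17 → R
G(6): 17·6+20=122≡18 → S
F(5): 17·5+20=105≡1 → B
V(21): 17·21+20=377≡13 → N
P(15): 17·15+20=275≡15 → P
A(0): 17·0+20=20 → U
K(10): 17·10+20=190≡8 → I

RLBRSBNPUI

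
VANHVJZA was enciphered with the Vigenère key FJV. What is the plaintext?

QRSCMOUR

Repeat the key across the ciphertext: FJVFJVFJ
V(21)−F(5): 16 → Q
A(0)−J(9): -9≡17 → R
N(13)−V(21): -8≡18 → S
H(7)−F(5): 2 → C
V(21)−J(9): 12 → M
J(9)−V(21): -12≡14 → O
Z(25)−F(5): 20 → U
A(0)−J(9): -9≡17 → R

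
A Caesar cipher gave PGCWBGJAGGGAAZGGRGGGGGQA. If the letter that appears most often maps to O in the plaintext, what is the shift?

18

The most frequent ciphertext letter is G (appears 12 times).
G is position 6; O is position 14.
Shift = -8≡18.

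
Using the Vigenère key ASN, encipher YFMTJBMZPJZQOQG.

Repeat the key across the message: ASNASNASNASNASN
Y(24)+A(0): 24 → Y
F(5)+S(18): 23 → X
M(12)+N(13): 25 → Z
T(19)+A(0): 19 → T
J(9)+S(18): 27≡1 → B
B(1)+N(13): 14 → O
M(12)+A(0): 12 → M
Z(25)+S(18): 43≡17 → R
P(15)+N(13): 28≡2 → C
J(9)+A(0): 9 → J
Z(25)+S(18): 43≡17 → R
Q(16)+N(13): 29≡3 → D
O(14)+A(0): 14 → O
Q(16)+S(18): 34≡8 → I
G(6)+N(13): 19 → T

YXZTBOMRCJRDOIT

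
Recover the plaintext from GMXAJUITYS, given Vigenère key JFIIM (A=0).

XHPSXLDLQG

Repeat the key across the ciphertext: JFIIMJFIIM
G(6)−J(9): -3≡23 → X
M(12)−F(5): 7 → H
X(23)−I(8): 15 → P
A(0)−I(8): -8≡18 → S
J(9)−M(12): -3≡23 → X
U(20)−J(9): 11 → L
I(8)−F(5): 3 → D
T(19)−I(8): 11 → L
Y(24)−I(8): 16 → Q
S(18)−M(12): 6 → G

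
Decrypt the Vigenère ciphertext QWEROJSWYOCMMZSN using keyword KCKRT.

Repeat the key across the ciphertext: KCKRTKCKRTKCKRTK
Q(16)−K(10): 6 → G
W(22)−C(2): 20 → U
E(4)−K(10): -6≡20 → U
R(17)−R(17): 0 → A
O(14)−T(19): -5≡21 → V
J(9)−K(10): -1≡25 → Z
S(18)−C(2): 16 → Q
W(22)−K(10): 12 → M
Y(24)−R(17): 7 → H
O(14)−T(19): -5≡21 → V
C(2)−K(10): -8≡18 → S
M(12)−C(2): 10 → K
M(12)−K(10): 2 → C
Z(25)−R(17): 8 → I
S(18)−T(19): -1≡25 → Z
N(13)−K(10): 3 → D

GUUAVZQMHVSKCIZD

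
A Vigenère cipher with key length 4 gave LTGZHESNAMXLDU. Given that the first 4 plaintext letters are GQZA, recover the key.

FDHZ

Subtract each crib letter from the matching ciphertext letter (mod 26):
L(11)−G(6)=5 → F
T(19)−Q(16)=3 → D
G(6)−Z(25)=-19≡7 → H
Z(25)−A(0)=25 → Z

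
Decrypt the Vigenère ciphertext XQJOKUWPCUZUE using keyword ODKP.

JNZZWRMAORPFQ

Repeat the key across the ciphertext: ODKPODKPODKPO
X(23)−O(14): 9 → J
Q(16)−D(3): 13 → N
J(9)−K(10): -1≡25 → Z
O(14)−P(15): -1≡25 → Z
K(10)−O(14): -4≡22 → W
U(20)−D(3): 17 → R
W(22)−K(10): 12 → M
P(15)−P(15): 0 → A
C(2)−O(14): -12≡14 → O
U(20)−D(3): 17 → R
Z(25)−K(10): 15 → P
U(20)−P(15): 5 → F
E(4)−O(14): -10≡16 → Q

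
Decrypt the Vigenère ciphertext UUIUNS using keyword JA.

Repeat the key across the ciphertext: JAJAJA
U(20)−J(9): 11 → L
U(20)−A(0): 20 → U
I(8)−J(9): -1≡25 → Z
U(20)−A(0): 20 → U
N(13)−J(9): 4 → E
S(18)−A(0): 18 → S

LUZUES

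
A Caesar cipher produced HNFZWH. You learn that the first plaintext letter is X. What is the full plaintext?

From the crib: H(7)−X(23)=-16≡10, so the shift is 10.
Subtract 10 from each ciphertext letter:
H(7): 7−10=-3≡23 → X
N(13): 13−10=3 → D
F(5): 5−10=-5≡21 → V
Z(25): 25−10=15 → P
W(22): 22−10=12 → M
H(7): 7−10=-3≡23 → X

XDVPMX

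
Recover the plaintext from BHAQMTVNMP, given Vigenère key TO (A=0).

Repeat the key across the ciphertext: TOTOTOTOTO
B(1)−T(19): -18≡8 → I
H(7)−O(14): -7≡19 → T
A(0)−T(19): -19≡7 → H
Q(16)−O(14): 2 → C
M(12)−T(19): -7≡19 → T
T(19)−O(14): 5 → F
V(21)−T(19): 2 → C
N(13)−O(14): -1≡25 → Z
M(12)−T(19): -7≡19 → T
P(15)−O(14): 1 → B

ITHCTFCZTB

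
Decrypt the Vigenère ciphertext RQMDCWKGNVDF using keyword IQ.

Repeat the key across the ciphertext: IQIQIQIQIQIQ
R(17)−I(8): 9 → J
Q(16)−Q(16): 0 → A
M(12)−I(8): 4 → E
D(3)−Q(16): -13≡13 → N
C(2)−I(8): -6≡20 → U
W(22)−Q(16): 6 → G
K(10)−I(8): 2 → C
G(6)−Q(16): -10≡16 → Q
N(13)−I(8): 5 → F
V(21)−Q(16): 5 → F
D(3)−I(8): -5≡21 → V
F(5)−Q(16): -11≡15 → P

JAENUGCQFFVP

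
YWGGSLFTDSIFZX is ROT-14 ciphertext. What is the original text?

Y(24): 24−14=10 → K
W(22): 22−14=8 → I
G(6): 6−14=-8≡18 → S
G(6): 6−14=-8≡18 → S
S(18): 18−14=4 → E
L(11): 11−14=-3≡23 → X
F(5): 5−14=-9≡17 → R
T(19): 19−14=5 → F
D(3): 3−14=-11≡15 → P
S(18): 18−14=4 → E
I(8): 8−14=-6≡20 → U
F(5): 5−14=-9≡17 → R
Z(25): 25−14=11 → L
X(23): 23−14=9 → J

KISSEXRFPEURLJ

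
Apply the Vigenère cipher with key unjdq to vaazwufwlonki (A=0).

Repeat the key across the message: unjdqunjdqunj
v(21)+u(20): 41≡15 → p
a(0)+n(13): 13 → n
a(0)+j(9): 9 → j
z(25)+d(3): 28≡2 → c
w(22)+q(16): 38≡12 → m
u(20)+u(20): 40≡14 → o
f(5)+n(13): 18 → s
w(22)+j(9): 31≡5 → f
l(11)+d(3): 14 → o
o(14)+q(16): 30≡4 → e
n(13)+u(20): 33≡7 → h
k(10)+n(13): 23 → x
i(8)+j(9): 17 → r

pnjcmosfoehxr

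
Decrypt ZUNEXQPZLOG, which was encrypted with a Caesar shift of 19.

Z(25): 25−19=6 → G
U(20): 20−19=1 → B
N(13): 13−19=-6≡20 → U
E(4): 4−19=-15≡11 → L
X(23): 23−19=4 → E
Q(16): 16−19=-3≡23 → X
P(15): 15−19=-4≡22 → W
Z(25): 25−19=6 → G
L(11): 11−19=-8≡18 → S
O(14): 14−19=-5≡21 → V
G(6): 6−19=-13≡13 → N

GBULEXWGSVN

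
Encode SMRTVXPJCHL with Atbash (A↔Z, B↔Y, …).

S(18) → H(7)
M(12) → N(13)
R(17) → I(8)
T(19) → G(6)
V(21) → E(4)
X(23) → C(2)
P(15) → K(10)
J(9) → Q(16)
C(2) → X(23)
H(7) → S(18)
L(11) → O(14)

HNIGECKQXSO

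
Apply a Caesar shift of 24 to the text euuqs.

cssoq

e(4): 4+24=28≡2 → c
u(20): 20+24=44≡18 → s
u(20): 20+24=44≡18 → s
q(16): 16+24=40≡14 → o
s(18): 18+24=42≡16 → q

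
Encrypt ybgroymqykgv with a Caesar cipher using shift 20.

y(24): 24+20=44≡18 → s
b(1): 1+20=21 → v
g(6): 6+20=26≡0 → a
r(17): 17+20=37≡11 → l
o(14): 14+20=34≡8 → i
y(24): 24+20=44≡18 → s
m(12): 12+20=32≡6 → g
q(16): 16+20=36≡10 → k
y(24): 24+20=44≡18 → s
k(10): 10+20=30≡4 → e
g(6): 6+20=26≡0 → a
v(21): 21+20=41≡15 → p

svalisgkseap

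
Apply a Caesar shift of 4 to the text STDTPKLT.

S(18): 18+4=22 → W
T(19): 19+4=23 → X
D(3): 3+4=7 → H
T(19): 19+4=23 → X
P(15): 15+4=19 → T
K(10): 10+4=14 → O
L(11): 11+4=15 → P
T(19): 19+4=23 → X

WXHXTOPX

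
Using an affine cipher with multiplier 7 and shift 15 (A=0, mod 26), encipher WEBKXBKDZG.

W(22): 7·22+15=169≡13 → N
E(4): 7·4+15=43≡17 → R
B(1): 7·1+15=22 → W
K(10): 7·10+15=85≡7 → H
X(23): 7·23+15=176≡20 → U
B(1): 7·1+15=22 → W
K(10): 7·10+15=85≡7 → H
D(3): 7·3+15=36≡10 → K
Z(25): 7·25+15=190≡8 → I
G(6): 7·6+15=57≡5 → F

NRWHUWHKIF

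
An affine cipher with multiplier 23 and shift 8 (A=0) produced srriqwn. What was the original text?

The inverse of 23 mod 26 is 17, since 23·17=391≡1. Apply D(y)=17·(y−8) mod 26:
s(18): 17·(18−8)=170≡14 → o
r(17): 17·(17−8)=153≡23 → x
r(17): 17·(17−8)=153≡23 → x
i(8): 17·(8−8)=0 → a
q(16): 17·(16−8)=136≡6 → g
w(22): 17·(22−8)=238≡4 → e
n(13): 17·(13−8)=85≡7 → h

oxxageh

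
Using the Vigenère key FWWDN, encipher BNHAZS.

Repeat the key across the message: FWWDNF
B(1)+F(5): 6 → G
N(13)+W(22): 35≡9 → J
H(7)+W(22): 29≡3 → D
A(0)+D(3): 3 → D
Z(25)+N(13): 38≡12 → M
S(18)+F(5): 23 → X

GJDDMX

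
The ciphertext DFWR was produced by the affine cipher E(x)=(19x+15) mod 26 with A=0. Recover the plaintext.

The inverse of 19 mod 26 is 11, since 19·11=209≡1. Apply D(y)=11·(y−15) mod 26:
D(3): 11·(3−15)=-132≡24 → Y
F(5): 11·(5−15)=-110≡20 → U
W(22): 11·(22−15)=77≡25 → Z
R(17): 11·(17−15)=22 → W

YUZW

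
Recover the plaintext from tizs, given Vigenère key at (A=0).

tpzz

Repeat the key across the ciphertext: atat
t(19)−a(0): 19 → t
i(8)−t(19): -11≡15 → p
z(25)−a(0): 25 → z
s(18)−t(19): -1≡25 → z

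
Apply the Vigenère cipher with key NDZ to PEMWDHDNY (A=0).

Repeat the key across the message: NDZNDZNDZ
P(15)+N(13): 28≡2 → C
E(4)+D(3): 7 → H
M(12)+Z(25): 37≡11 → L
W(22)+N(13): 35≡9 → J
D(3)+D(3): 6 → G
H(7)+Z(25): 32≡6 → G
D(3)+N(13): 16 → Q
N(13)+D(3): 16 → Q
Y(24)+Z(25): 49≡23 → X

CHLJGGQQX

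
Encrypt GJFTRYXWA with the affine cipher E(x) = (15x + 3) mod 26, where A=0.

G(6): 15·6+3=93≡15 → P
J(9): 15·9+3=138≡8 → I
F(5): 15·5+3=78≡0 → A
T(19): 15·19+3=288≡2 → C
R(17): 15·17+3=258≡24 → Y
Y(24): 15·24+3=363≡25 → Z
X(23): 15·23+3=348≡10 → K
W(22): 15·22+3=333≡21 → V
A(0): 15·0+3=3 → D

PIACYZKVD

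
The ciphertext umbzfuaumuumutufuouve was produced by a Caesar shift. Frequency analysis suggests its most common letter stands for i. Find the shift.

The most frequent ciphertext letter is u (appears 9 times).
u is position 20; i is position 8.
Shift = 12.

12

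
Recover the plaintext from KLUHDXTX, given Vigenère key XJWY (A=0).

Repeat the key across the ciphertext: XJWYXJWY
K(10)−X(23): -13≡13 → N
L(11)−J(9): 2 → C
U(20)−W(22): -2≡24 → Y
H(7)−Y(24): -17≡9 → J
D(3)−X(23): -20≡6 → G
X(23)−J(9): 14 → O
T(19)−W(22): -3≡23 → X
X(23)−Y(24): -1≡25 → Z

NCYJGOXZ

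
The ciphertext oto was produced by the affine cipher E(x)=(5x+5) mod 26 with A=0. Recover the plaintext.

hih

The inverse of 5 mod 26 is 21, since 5·21=105≡1. Apply D(y)=21·(y−5) mod 26:
o(14): 21·(14−5)=189≡7 → h
t(19): 21·(19−5)=294≡8 → i
o(14): 21·(14−5)=189≡7 → h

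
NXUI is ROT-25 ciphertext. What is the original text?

N(13): 13−25=-12≡14 → O
X(23): 23−25=-2≡24 → Y
U(20): 20−25=-5≡21 → V
I(8): 8−25=-17≡9 → J

OYVJ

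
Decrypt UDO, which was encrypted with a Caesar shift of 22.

U(20): 20−22=-2≡24 → Y
D(3): 3−22=-19≡7 → H
O(14): 14−22=-8≡18 → S

YHS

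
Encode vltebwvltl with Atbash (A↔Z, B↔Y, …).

eogvydeogo

v(21) → e(4)
l(11) → o(14)
t(19) → g(6)
e(4) → v(21)
b(1) → y(24)
w(22) → d(3)
v(21) → e(4)
l(11) → o(14)
t(19) → g(6)
l(11) → o(14)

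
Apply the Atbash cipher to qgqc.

q(16) → j(9)
g(6) → t(19)
q(16) → j(9)
c(2) → x(23)

jtjx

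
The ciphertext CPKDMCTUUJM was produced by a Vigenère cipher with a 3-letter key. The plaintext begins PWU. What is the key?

NTQ

Subtract each crib letter from the matching ciphertext letter (mod 26):
C(2)−P(15)=-13≡13 → N
P(15)−W(22)=-7≡19 → T
K(10)−U(20)=-10≡16 → Q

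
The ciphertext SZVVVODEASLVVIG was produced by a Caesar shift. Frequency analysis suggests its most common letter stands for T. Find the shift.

The most frequent ciphertext letter is V (appears 5 times).
V is position 21; T is position 19.
Shift = 2.

2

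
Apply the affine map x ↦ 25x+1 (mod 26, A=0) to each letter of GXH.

G(6): 25·6+1=151≡21 → V
X(23): 25·23+1=576≡4 → E
H(7): 25·7+1=176≡20 → U

VEU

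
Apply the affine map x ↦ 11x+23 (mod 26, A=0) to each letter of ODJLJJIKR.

O(14): 11·14+23=177≡21 → V
D(3): 11·3+23=56≡4 → E
J(9): 11·9+23=122≡18 → S
L(11): 11·11+23=144≡14 → O
J(9): 11·9+23=122≡18 → S
J(9): 11·9+23=122≡18 → S
I(8): 11·8+23=111≡7 → H
K(10): 11·10+23=133≡3 → D
R(17): 11·17+23=210≡2 → C

VESOSSHDC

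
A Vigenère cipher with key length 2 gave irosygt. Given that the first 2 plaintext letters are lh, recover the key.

Subtract each crib letter from the matching ciphertext letter (mod 26):
i(8)−l(11)=-3≡23 → x
r(17)−h(7)=10 → k

xk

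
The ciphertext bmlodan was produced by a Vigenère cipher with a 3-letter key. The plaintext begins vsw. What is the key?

Subtract each crib letter from the matching ciphertext letter (mod 26):
b(1)−v(21)=-20≡6 → g
m(12)−s(18)=-6≡20 → u
l(11)−w(22)=-11≡15 → p

gup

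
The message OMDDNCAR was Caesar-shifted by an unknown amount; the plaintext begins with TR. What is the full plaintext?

From the crib: O(14)−T(19)=-5≡21, so the shift is 21.
Subtract 21 from each ciphertext letter:
O(14): 14−21=-7≡19 → T
M(12): 12−21=-9≡17 → R
D(3): 3−21=-18≡8 → I
D(3): 3−21=-18≡8 → I
N(13): 13−21=-8≡18 → S
C(2): 2−21=-19≡7 → H
A(0): 0−21=-21≡5 → F
R(17): 17−21=-4≡22 → W

TRIISHFW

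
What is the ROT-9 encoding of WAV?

FJE

W(22): 22+9=31≡5 → F
A(0): 0+9=9 → J
V(21): 21+9=30≡4 → E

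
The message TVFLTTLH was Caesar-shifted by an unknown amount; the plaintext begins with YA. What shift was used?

From the crib: T(19)−Y(24)=-5≡21, so the shift is 21.

21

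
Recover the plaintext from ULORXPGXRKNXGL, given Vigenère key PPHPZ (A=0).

Repeat the key across the ciphertext: PPHPZPPHPZPPHP
U(20)−P(15): 5 → F
L(11)−P(15): -4≡22 → W
O(14)−H(7): 7 → H
R(17)−P(15): 2 → C
X(23)−Z(25): -2≡24 → Y
P(15)−P(15): 0 → A
G(6)−P(15): -9≡17 → R
X(23)−H(7): 16 → Q
R(17)−P(15): 2 → C
K(10)−Z(25): -15≡11 → L
N(13)−P(15): -2≡24 → Y
X(23)−P(15): 8 → I
G(6)−H(7): -1≡25 → Z
L(11)−P(15): -4≡22 → W

FWHCYARQCLYIZW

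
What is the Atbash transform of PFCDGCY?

P(15) → K(10)
F(5) → U(20)
C(2) → X(23)
D(3) → W(22)
G(6) → T(19)
C(2) → X(23)
Y(24) → B(1)

KUXWTXB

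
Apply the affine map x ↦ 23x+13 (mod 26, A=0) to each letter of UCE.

U(20): 23·20+13=473≡5 → F
C(2): 23·2+13=59≡7 → H
E(4): 23·4+13=105≡1 → B

FHB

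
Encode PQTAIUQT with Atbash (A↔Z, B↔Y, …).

P(15) → K(10)
Q(16) → J(9)
T(19) → G(6)
A(0) → Z(25)
I(8) → R(17)
U(20) → F(5)
Q(16) → J(9)
T(19) → G(6)

KJGZRFJG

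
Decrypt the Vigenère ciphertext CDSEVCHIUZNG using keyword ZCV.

DBXFTHIGZALL

Repeat the key across the ciphertext: ZCVZCVZCVZCV
C(2)−Z(25): -23≡3 → D
D(3)−C(2): 1 → B
S(18)−V(21): -3≡23 → X
E(4)−Z(25): -21≡5 → F
V(21)−C(2): 19 → T
C(2)−V(21): -19≡7 → H
H(7)−Z(25): -18≡8 → I
I(8)−C(2): 6 → G
U(20)−V(21): -1≡25 → Z
Z(25)−Z(25): 0 → A
N(13)−C(2): 11 → L
G(6)−V(21): -15≡11 → L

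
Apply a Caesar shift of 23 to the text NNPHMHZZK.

N(13): 13+23=36≡10 → K
N(13): 13+23=36≡10 → K
P(15): 15+23=38≡12 → M
H(7): 7+23=30≡4 → E
M(12): 12+23=35≡9 → J
H(7): 7+23=30≡4 → E
Z(25): 25+23=48≡22 → W
Z(25): 25+23=48≡22 → W
K(10): 10+23=33≡7 → H

KKMEJEWWH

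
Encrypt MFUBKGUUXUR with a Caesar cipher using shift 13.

ZSHOXTHHKHE

M(12): 12+13=25 → Z
F(5): 5+13=18 → S
U(20): 20+13=33≡7 → H
B(1): 1+13=14 → O
K(10): 10+13=23 → X
G(6): 6+13=19 → T
U(20): 20+13=33≡7 → H
U(20): 20+13=33≡7 → H
X(23): 23+13=36≡10 → K
U(20): 20+13=33≡7 → H
R(17): 17+13=30≡4 → E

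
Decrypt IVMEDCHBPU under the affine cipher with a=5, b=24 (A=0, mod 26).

The inverse of 5 mod 26 is 21, since 5·21=105≡1. Apply D(y)=21·(y−24) mod 26:
I(8): 21·(8−24)=-336≡2 → C
V(21): 21·(21−24)=-63≡15 → P
M(12): 21·(12−24)=-252≡8 → I
E(4): 21·(4−24)=-420≡22 → W
D(3): 21·(3−24)=-441≡1 → B
C(2): 21·(2−24)=-462≡6 → G
H(7): 21·(7−24)=-357≡7 → H
B(1): 21·(1−24)=-483≡11 → L
P(15): 21·(15−24)=-189≡19 → T
U(20): 21·(20−24)=-84≡20 → U

CPIWBGHLTU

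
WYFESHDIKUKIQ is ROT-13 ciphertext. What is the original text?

JLSRFUQVXHXVD

W(22): 22−13=9 → J
Y(24): 24−13=11 → L
F(5): 5−13=-8≡18 → S
E(4): 4−13=-9≡17 → R
S(18): 18−13=5 → F
H(7): 7−13=-6≡20 → U
D(3): 3−13=-10≡16 → Q
I(8): 8−13=-5≡21 → V
K(10): 10−13=-3≡23 → X
U(20): 20−13=7 → H
K(10): 10−13=-3≡23 → X
I(8): 8−13=-5≡21 → V
Q(16): 16−13=3 → D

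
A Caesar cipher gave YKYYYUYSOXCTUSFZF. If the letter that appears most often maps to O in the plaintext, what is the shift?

10

The most frequent ciphertext letter is Y (appears 5 times).
Y is position 24; O is position 14.
Shift = 10.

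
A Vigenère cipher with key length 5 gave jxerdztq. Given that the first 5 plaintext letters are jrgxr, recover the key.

agyum

Subtract each crib letter from the matching ciphertext letter (mod 26):
j(9)−j(9)=0 → a
x(23)−r(17)=6 → g
e(4)−g(6)=-2≡24 → y
r(17)−x(23)=-6≡20 → u
d(3)−r(17)=-14≡12 → m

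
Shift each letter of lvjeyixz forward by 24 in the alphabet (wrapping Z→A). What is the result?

jthcwgvx

l(11): 11+24=35≡9 → j
v(21): 21+24=45≡19 → t
j(9): 9+24=33≡7 → h
e(4): 4+24=28≡2 → c
y(24): 24+24=48≡22 → w
i(8): 8+24=32≡6 → g
x(23): 23+24=47≡21 → v
z(25): 25+24=49≡23 → x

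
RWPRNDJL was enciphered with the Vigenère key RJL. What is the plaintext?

ANEAESSC

Repeat the key across the ciphertext: RJLRJLRJ
R(17)−R(17): 0 → A
W(22)−J(9): 13 → N
P(15)−L(11): 4 → E
R(17)−R(17): 0 → A
N(13)−J(9): 4 → E
D(3)−L(11): -8≡18 → S
J(9)−R(17): -8≡18 → S
L(11)−J(9): 2 → C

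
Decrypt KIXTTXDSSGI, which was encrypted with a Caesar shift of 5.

K(10): 10−5=5 → F
I(8): 8−5=3 → D
X(23): 23−5=18 → S
T(19): 19−5=14 → O
T(19): 19−5=14 → O
X(23): 23−5=18 → S
D(3): 3−5=-2≡24 → Y
S(18): 18−5=13 → N
S(18): 18−5=13 → N
G(6): 6−5=1 → B
I(8): 8−5=3 → D

FDSOOSYNNBD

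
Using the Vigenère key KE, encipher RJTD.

Repeat the key across the message: KEKE
R(17)+K(10): 27≡1 → B
J(9)+E(4): 13 → N
T(19)+K(10): 29≡3 → D
D(3)+E(4): 7 → H

BNDH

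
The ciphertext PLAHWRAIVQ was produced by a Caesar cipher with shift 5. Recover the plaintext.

KGVCRMVDQL

P(15): 15−5=10 → K
L(11): 11−5=6 → G
A(0): 0−5=-5≡21 → V
H(7): 7−5=2 → C
W(22): 22−5=17 → R
R(17): 17−5=12 → M
A(0): 0−5=-5≡21 → V
I(8): 8−5=3 → D
V(21): 21−5=16 → Q
Q(16): 16−5=11 → L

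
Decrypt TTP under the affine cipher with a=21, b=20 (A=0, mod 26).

VVB

The inverse of 21 mod 26 is 5, since 21·5=105≡1. Apply D(y)=5·(y−20) mod 26:
T(19): 5·(19−20)=-5≡21 → V
T(19): 5·(19−20)=-5≡21 → V
P(15): 5·(15−20)=-25≡1 → B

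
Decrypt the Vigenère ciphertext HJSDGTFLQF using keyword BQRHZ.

Repeat the key across the ciphertext: BQRHZBQRHZ
H(7)−B(1): 6 → G
J(9)−Q(16): -7≡19 → T
S(18)−R(17): 1 → B
D(3)−H(7): -4≡22 → W
G(6)−Z(25): -19≡7 → H
T(19)−B(1): 18 → S
F(5)−Q(16): -11≡15 → P
L(11)−R(17): -6≡20 → U
Q(16)−H(7): 9 → J
F(5)−Z(25): -20≡6 → G

GTBWHSPUJG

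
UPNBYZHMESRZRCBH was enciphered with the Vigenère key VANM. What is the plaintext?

Repeat the key across the ciphertext: VANMVANMVANMVANM
U(20)−V(21): -1≡25 → Z
P(15)−A(0): 15 → P
N(13)−N(13): 0 → A
B(1)−M(12): -11≡15 → P
Y(24)−V(21): 3 → D
Z(25)−A(0): 25 → Z
H(7)−N(13): -6≡20 → U
M(12)−M(12): 0 → A
E(4)−V(21): -17≡9 → J
S(18)−A(0): 18 → S
R(17)−N(13): 4 → E
Z(25)−M(12): 13 → N
R(17)−V(21): -4≡22 → W
C(2)−A(0): 2 → C
B(1)−N(13): -12≡14 → O
H(7)−M(12): -5≡21 → V

ZPAPDZUAJSENWCOV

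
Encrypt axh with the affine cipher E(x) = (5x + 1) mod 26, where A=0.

a(0): 5·0+1=1 → b
x(23): 5·23+1=116≡12 → m
h(7): 5·7+1=36≡10 → k

bmk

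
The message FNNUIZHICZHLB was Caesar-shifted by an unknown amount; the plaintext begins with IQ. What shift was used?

23

From the crib: F(5)−I(8)=-3≡23, so the shift is 23.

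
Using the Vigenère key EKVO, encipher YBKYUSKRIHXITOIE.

Repeat the key across the message: EKVOEKVOEKVOEKVO
Y(24)+E(4): 28≡2 → C
B(1)+K(10): 11 → L
K(10)+V(21): 31≡5 → F
Y(24)+O(14): 38≡12 → M
U(20)+E(4): 24 → Y
S(18)+K(10): 28≡2 → C
K(10)+V(21): 31≡5 → F
R(17)+O(14): 31≡5 → F
I(8)+E(4): 12 → M
H(7)+K(10): 17 → R
X(23)+V(21): 44≡18 → S
I(8)+O(14): 22 → W
T(19)+E(4): 23 → X
O(14)+K(10): 24 → Y
I(8)+V(21): 29≡3 → D
E(4)+O(14): 18 → S

CLFMYCFFMRSWXYDS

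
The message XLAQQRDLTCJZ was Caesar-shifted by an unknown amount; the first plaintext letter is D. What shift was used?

From the crib: X(23)−D(3)=20, so the shift is 20.

20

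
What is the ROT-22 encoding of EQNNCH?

AMJJYD

E(4): 4+22=26≡0 → A
Q(16): 16+22=38≡12 → M
N(13): 13+22=35≡9 → J
N(13): 13+22=35≡9 → J
C(2): 2+22=24 → Y
H(7): 7+22=29≡3 → D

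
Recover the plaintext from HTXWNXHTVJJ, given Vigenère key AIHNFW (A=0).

Repeat the key across the ciphertext: AIHNFWAIHNF
H(7)−A(0): 7 → H
T(19)−I(8): 11 → L
X(23)−H(7): 16 → Q
W(22)−N(13): 9 → J
N(13)−F(5): 8 → I
X(23)−W(22): 1 → B
H(7)−A(0): 7 → H
T(19)−I(8): 11 → L
V(21)−H(7): 14 → O
J(9)−N(13): -4≡22 → W
J(9)−F(5): 4 → E

HLQJIBHLOWE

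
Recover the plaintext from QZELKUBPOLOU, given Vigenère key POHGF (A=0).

BLXFFFNIIGZG

Repeat the key across the ciphertext: POHGFPOHGFPO
Q(16)−P(15): 1 → B
Z(25)−O(14): 11 → L
E(4)−H(7): -3≡23 → X
L(11)−G(6): 5 → F
K(10)−F(5): 5 → F
U(20)−P(15): 5 → F
B(1)−O(14): -13≡13 → N
P(15)−H(7): 8 → I
O(14)−G(6): 8 → I
L(11)−F(5): 6 → G
O(14)−P(15): -1≡25 → Z
U(20)−O(14): 6 → G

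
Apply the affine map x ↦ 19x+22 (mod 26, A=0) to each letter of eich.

usiz

e(4): 19·4+22=98≡20 → u
i(8): 19·8+22=174≡18 → s
c(2): 19·2+22=60≡8 → i
h(7): 19·7+22=155≡25 → z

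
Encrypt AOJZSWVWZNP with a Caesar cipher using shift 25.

ZNIYRVUVYMO

A(0): 0+25=25 → Z
O(14): 14+25=39≡13 → N
J(9): 9+25=34≡8 → I
Z(25): 25+25=50≡24 → Y
S(18): 18+25=43≡17 → R
W(22): 22+25=47≡21 → V
V(21): 21+25=46≡20 → U
W(22): 22+25=47≡21 → V
Z(25): 25+25=50≡24 → Y
N(13): 13+25=38≡12 → M
P(15): 15+25=40≡14 → O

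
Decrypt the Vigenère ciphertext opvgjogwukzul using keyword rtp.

Repeat the key across the ciphertext: rtprtprtprtpr
o(14)−r(17): -3≡23 → x
p(15)−t(19): -4≡22 → w
v(21)−p(15): 6 → g
g(6)−r(17): -11≡15 → p
j(9)−t(19): -10≡16 → q
o(14)−p(15): -1≡25 → z
g(6)−r(17): -11≡15 → p
w(22)−t(19): 3 → d
u(20)−p(15): 5 → f
k(10)−r(17): -7≡19 → t
z(25)−t(19): 6 → g
u(20)−p(15): 5 → f
l(11)−r(17): -6≡20 → u

xwgpqzpdftgfu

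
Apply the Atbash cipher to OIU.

O(14) → L(11)
I(8) → R(17)
U(20) → F(5)

LRF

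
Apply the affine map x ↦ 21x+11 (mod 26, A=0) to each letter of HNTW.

CYUF

H(7): 21·7+11=158≡2 → C
N(13): 21·13+11=284≡24 → Y
T(19): 21·19+11=410≡20 → U
W(22): 21·22+11=473≡5 → F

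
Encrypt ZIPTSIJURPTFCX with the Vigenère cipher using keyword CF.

Repeat the key across the message: CFCFCFCFCFCFCF
Z(25)+C(2): 27≡1 → B
I(8)+F(5): 13 → N
P(15)+C(2): 17 → R
T(19)+F(5): 24 → Y
S(18)+C(2): 20 → U
I(8)+F(5): 13 → N
J(9)+C(2): 11 → L
U(20)+F(5): 25 → Z
R(17)+C(2): 19 → T
P(15)+F(5): 20 → U
T(19)+C(2): 21 → V
F(5)+F(5): 10 → K
C(2)+C(2): 4 → E
X(23)+F(5): 28≡2 → C

BNRYUNLZTUVKEC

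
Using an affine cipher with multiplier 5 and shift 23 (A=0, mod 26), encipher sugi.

s(18): 5·18+23=113≡9 → j
u(20): 5·20+23=123≡19 → t
g(6): 5·6+23=53≡1 → b
i(8): 5·8+23=63≡11 → l

jtbl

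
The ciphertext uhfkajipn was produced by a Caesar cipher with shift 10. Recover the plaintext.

kxvaqzyfd

u(20): 20−10=10 → k
h(7): 7−10=-3≡23 → x
f(5): 5−10=-5≡21 → v
k(10): 10−10=0 → a
a(0): 0−10=-10≡16 → q
j(9): 9−10=-1≡25 → z
i(8): 8−10=-2≡24 → y
p(15): 15−10=5 → f
n(13): 13−10=3 → d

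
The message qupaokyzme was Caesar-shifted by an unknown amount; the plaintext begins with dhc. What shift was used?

13

From the crib: q(16)−d(3)=13, so the shift is 13.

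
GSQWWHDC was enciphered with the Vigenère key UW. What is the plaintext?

Repeat the key across the ciphertext: UWUWUWUW
G(6)−U(20): -14≡12 → M
S(18)−W(22): -4≡22 → W
Q(16)−U(20): -4≡22 → W
W(22)−W(22): 0 → A
W(22)−U(20): 2 → C
H(7)−W(22): -15≡11 → L
D(3)−U(20): -17≡9 → J
C(2)−W(22): -20≡6 → G

MWWACLJG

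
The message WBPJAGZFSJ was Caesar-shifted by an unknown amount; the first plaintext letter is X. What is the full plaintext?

XCQKBHAGTK

From the crib: W(22)−X(23)=-1≡25, so the shift is 25.
Subtract 25 from each ciphertext letter:
W(22): 22−25=-3≡23 → X
B(1): 1−25=-24≡2 → C
P(15): 15−25=-10≡16 → Q
J(9): 9−25=-16≡10 → K
A(0): 0−25=-25≡1 → B
G(6): 6−25=-19≡7 → H
Z(25): 25−25=0 → A
F(5): 5−25=-20≡6 → G
S(18): 18−25=-7≡19 → T
J(9): 9−25=-16≡10 → K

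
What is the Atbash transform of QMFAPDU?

Q(16) → J(9)
M(12) → N(13)
F(5) → U(20)
A(0) → Z(25)
P(15) → K(10)
D(3) → W(22)
U(20) → F(5)

JNUZKWF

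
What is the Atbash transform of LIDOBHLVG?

ORWLYSOET

L(11) → O(14)
I(8) → R(17)
D(3) → W(22)
O(14) → L(11)
B(1) → Y(24)
H(7) → S(18)
L(11) → O(14)
V(21) → E(4)
G(6) → T(19)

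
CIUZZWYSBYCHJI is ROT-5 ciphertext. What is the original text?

XDPUURTNWTXCED

C(2): 2−5=-3≡23 → X
I(8): 8−5=3 → D
U(20): 20−5=15 → P
Z(25): 25−5=20 → U
Z(25): 25−5=20 → U
W(22): 22−5=17 → R
Y(24): 24−5=19 → T
S(18): 18−5=13 → N
B(1): 1−5=-4≡22 → W
Y(24): 24−5=19 → T
C(2): 2−5=-3≡23 → X
H(7): 7−5=2 → C
J(9): 9−5=4 → E
I(8): 8−5=3 → D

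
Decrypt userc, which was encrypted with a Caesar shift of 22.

u(20): 20−22=-2≡24 → y
s(18): 18−22=-4≡22 → w
e(4): 4−22=-18≡8 → i
r(17): 17−22=-5≡21 → v
c(2): 2−22=-20≡6 → g

ywivg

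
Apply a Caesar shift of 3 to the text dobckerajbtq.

d(3): 3+3=6 → g
o(14): 14+3=17 → r
b(1): 1+3=4 → e
c(2): 2+3=5 → f
k(10): 10+3=13 → n
e(4): 4+3=7 → h
r(17): 17+3=20 → u
a(0): 0+3=3 → d
j(9): 9+3=12 → m
b(1): 1+3=4 → e
t(19): 19+3=22 → w
q(16): 16+3=19 → t

grefnhudmewt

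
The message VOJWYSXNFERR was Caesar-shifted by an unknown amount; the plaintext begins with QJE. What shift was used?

5

From the crib: V(21)−Q(16)=5, so the shift is 5.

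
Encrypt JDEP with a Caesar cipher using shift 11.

UOPA

J(9): 9+11=20 → U
D(3): 3+11=14 → O
E(4): 4+11=15 → P
P(15): 15+11=26≡0 → A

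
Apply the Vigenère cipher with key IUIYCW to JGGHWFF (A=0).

RAOFYBN

Repeat the key across the message: IUIYCWI
J(9)+I(8): 17 → R
G(6)+U(20): 26≡0 → A
G(6)+I(8): 14 → O
H(7)+Y(24): 31≡5 → F
W(22)+C(2): 24 → Y
F(5)+W(22): 27≡1 → B
F(5)+I(8): 13 → N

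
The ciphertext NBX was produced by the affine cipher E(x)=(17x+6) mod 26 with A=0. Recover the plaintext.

FPB

The inverse of 17 mod 26 is 23, since 17·23=391≡1. Apply D(y)=23·(y−6) mod 26:
N(13): 23·(13−6)=161≡5 → F
B(1): 23·(1−6)=-115≡15 → P
X(23): 23·(23−6)=391≡1 → B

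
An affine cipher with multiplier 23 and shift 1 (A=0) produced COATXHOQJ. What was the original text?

RNJUKYNVG

The inverse of 23 mod 26 is 17, since 23·17=391≡1. Apply D(y)=17·(y−1) mod 26:
C(2): 17·(2−1)=17 → R
O(14): 17·(14−1)=221≡13 → N
A(0): 17·(0−1)=-17≡9 → J
T(19): 17·(19−1)=306≡20 → U
X(23): 17·(23−1)=374≡10 → K
H(7): 17·(7−1)=102≡24 → Y
O(14): 17·(14−1)=221≡13 → N
Q(16): 17·(16−1)=255≡21 → V
J(9): 17·(9−1)=136≡6 → G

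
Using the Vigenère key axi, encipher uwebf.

utmbc

Repeat the key across the message: axiax
u(20)+a(0): 20 → u
w(22)+x(23): 45≡19 → t
e(4)+i(8): 12 → m
b(1)+a(0): 1 → b
f(5)+x(23): 28≡2 → c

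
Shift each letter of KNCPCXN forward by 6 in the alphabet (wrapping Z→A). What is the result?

K(10): 10+6=16 → Q
N(13): 13+6=19 → T
C(2): 2+6=8 → I
P(15): 15+6=21 → V
C(2): 2+6=8 → I
X(23): 23+6=29≡3 → D
N(13): 13+6=19 → T

QTIVIDT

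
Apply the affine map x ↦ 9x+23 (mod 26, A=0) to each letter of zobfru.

z(25): 9·25+23=248≡14 → o
o(14): 9·14+23=149≡19 → t
b(1): 9·1+23=32≡6 → g
f(5): 9·5+23=68≡16 → q
r(17): 9·17+23=176≡20 → u
u(20): 9·20+23=203≡21 → v

otgquv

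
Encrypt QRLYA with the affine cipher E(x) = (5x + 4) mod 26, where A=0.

GLHUE

Q(16): 5·16+4=84≡6 → G
R(17): 5·17+4=89≡11 → L
L(11): 5·11+4=59≡7 → H
Y(24): 5·24+4=124≡20 → U
A(0): 5·0+4=4 → E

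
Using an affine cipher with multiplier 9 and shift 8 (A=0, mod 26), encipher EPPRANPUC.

SNNFIVNGA

E(4): 9·4+8=44≡18 → S
P(15): 9·15+8=143≡13 → N
P(15): 9·15+8=143≡13 → N
R(17): 9·17+8=161≡5 → F
A(0): 9·0+8=8 → I
N(13): 9·13+8=125≡21 → V
P(15): 9·15+8=143≡13 → N
U(20): 9·20+8=188≡6 → G
C(2): 9·2+8=26≡0 → A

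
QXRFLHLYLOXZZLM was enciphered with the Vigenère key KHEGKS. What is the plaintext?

Repeat the key across the ciphertext: KHEGKSKHEGKSKHE
Q(16)−K(10): 6 → G
X(23)−H(7): 16 → Q
R(17)−E(4): 13 → N
F(5)−G(6): -1≡25 → Z
L(11)−K(10): 1 → B
H(7)−S(18): -11≡15 → P
L(11)−K(10): 1 → B
Y(24)−H(7): 17 → R
L(11)−E(4): 7 → H
O(14)−G(6): 8 → I
X(23)−K(10): 13 → N
Z(25)−S(18): 7 → H
Z(25)−K(10): 15 → P
L(11)−H(7): 4 → E
M(12)−E(4): 8 → I

GQNZBPBRHINHPEI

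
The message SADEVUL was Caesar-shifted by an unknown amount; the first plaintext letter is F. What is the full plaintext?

From the crib: S(18)−F(5)=13, so the shift is 13.
Subtract 13 from each ciphertext letter:
S(18): 18−13=5 → F
A(0): 0−13=-13≡13 → N
D(3): 3−13=-10≡16 → Q
E(4): 4−13=-9≡17 → R
V(21): 21−13=8 → I
U(20): 20−13=7 → H
L(11): 11−13=-2≡24 → Y

FNQRIHY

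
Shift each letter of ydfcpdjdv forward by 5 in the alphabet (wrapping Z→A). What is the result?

dikhuioia

y(24): 24+5=29≡3 → d
d(3): 3+5=8 → i
f(5): 5+5=10 → k
c(2): 2+5=7 → h
p(15): 15+5=20 → u
d(3): 3+5=8 → i
j(9): 9+5=14 → o
d(3): 3+5=8 → i
v(21): 21+5=26≡0 → a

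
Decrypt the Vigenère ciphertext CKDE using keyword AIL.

Repeat the key across the ciphertext: AILA
C(2)−A(0): 2 → C
K(10)−I(8): 2 → C
D(3)−L(11): -8≡18 → S
E(4)−A(0): 4 → E

CCSE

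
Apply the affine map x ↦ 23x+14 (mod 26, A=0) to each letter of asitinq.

omqjqbs

a(0): 23·0+14=14 → o
s(18): 23·18+14=428≡12 → m
i(8): 23·8+14=198≡16 → q
t(19): 23·19+14=451≡9 → j
i(8): 23·8+14=198≡16 → q
n(13): 23·13+14=313≡1 → b
q(16): 23·16+14=382≡18 → s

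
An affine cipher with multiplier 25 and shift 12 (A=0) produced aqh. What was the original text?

The inverse of 25 mod 26 is 25, since 25·25=625≡1. Apply D(y)=25·(y−12) mod 26:
a(0): 25·(0−12)=-300≡12 → m
q(16): 25·(16−12)=100≡22 → w
h(7): 25·(7−12)=-125≡5 → f

mwf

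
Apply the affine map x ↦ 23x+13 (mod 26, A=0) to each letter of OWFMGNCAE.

O(14): 23·14+13=335≡23 → X
W(22): 23·22+13=519≡25 → Z
F(5): 23·5+13=128≡24 → Y
M(12): 23·12+13=289≡3 → D
G(6): 23·6+13=151≡21 → V
N(13): 23·13+13=312≡0 → A
C(2): 23·2+13=59≡7 → H
A(0): 23·0+13=13 → N
E(4): 23·4+13=105≡1 → B

XZYDVAHNB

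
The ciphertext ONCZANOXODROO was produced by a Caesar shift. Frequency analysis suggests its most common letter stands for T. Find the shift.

21

The most frequent ciphertext letter is O (appears 5 times).
O is position 14; T is position 19.
Shift = -5≡21.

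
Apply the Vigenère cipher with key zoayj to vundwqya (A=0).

uinbfpma

Repeat the key across the message: zoayjzoa
v(21)+z(25): 46≡20 → u
u(20)+o(14): 34≡8 → i
n(13)+a(0): 13 → n
d(3)+y(24): 27≡1 → b
w(22)+j(9): 31≡5 → f
q(16)+z(25): 41≡15 → p
y(24)+o(14): 38≡12 → m
a(0)+a(0): 0 → a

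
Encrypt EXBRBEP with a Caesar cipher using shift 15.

E(4): 4+15=19 → T
X(23): 23+15=38≡12 → M
B(1): 1+15=16 → Q
R(17): 17+15=32≡6 → G
B(1): 1+15=16 → Q
E(4): 4+15=19 → T
P(15): 15+15=30≡4 → E

TMQGQTE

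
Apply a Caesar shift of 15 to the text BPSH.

QEHW

B(1): 1+15=16 → Q
P(15): 15+15=30≡4 → E
S(18): 18+15=33≡7 → H
H(7): 7+15=22 → W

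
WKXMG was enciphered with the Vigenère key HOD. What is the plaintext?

PWUFS

Repeat the key across the ciphertext: HODHO
W(22)−H(7): 15 → P
K(10)−O(14): -4≡22 → W
X(23)−D(3): 20 → U
M(12)−H(7): 5 → F
G(6)−O(14): -8≡18 → S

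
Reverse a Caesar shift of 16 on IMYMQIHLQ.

SWIWASRVA

I(8): 8−16=-8≡18 → S
M(12): 12−16=-4≡22 → W
Y(24): 24−16=8 → I
M(12): 12−16=-4≡22 → W
Q(16): 16−16=0 → A
I(8): 8−16=-8≡18 → S
H(7): 7−16=-9≡17 → R
L(11): 11−16=-5≡21 → V
Q(16): 16−16=0 → A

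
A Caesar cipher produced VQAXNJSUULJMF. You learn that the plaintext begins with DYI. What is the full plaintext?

DYIFVRACCTRUN

From the crib: V(21)−D(3)=18, so the shift is 18.
Subtract 18 from each ciphertext letter:
V(21): 21−18=3 → D
Q(16): 16−18=-2≡24 → Y
A(0): 0−18=-18≡8 → I
X(23): 23−18=5 → F
N(13): 13−18=-5≡21 → V
J(9): 9−18=-9≡17 → R
S(18): 18−18=0 → A
U(20): 20−18=2 → C
U(20): 20−18=2 → C
L(11): 11−18=-7≡19 → T
J(9): 9−18=-9≡17 → R
M(12): 12−18=-6≡20 → U
F(5): 5−18=-13≡13 → N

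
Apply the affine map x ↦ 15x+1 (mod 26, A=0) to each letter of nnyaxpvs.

ooxbisel

n(13): 15·13+1=196≡14 → o
n(13): 15·13+1=196≡14 → o
y(24): 15·24+1=361≡23 → x
a(0): 15·0+1=1 → b
x(23): 15·23+1=346≡8 → i
p(15): 15·15+1=226≡18 → s
v(21): 15·21+1=316≡4 → e
s(18): 15·18+1=271≡11 → l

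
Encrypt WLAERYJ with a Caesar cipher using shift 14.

KZOSFMX

W(22): 22+14=36≡10 → K
L(11): 11+14=25 → Z
A(0): 0+14=14 → O
E(4): 4+14=18 → S
R(17): 17+14=31≡5 → F
Y(24): 24+14=38≡12 → M
J(9): 9+14=23 → X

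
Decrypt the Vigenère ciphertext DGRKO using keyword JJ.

Repeat the key across the ciphertext: JJJJJ
D(3)−J(9): -6≡20 → U
G(6)−J(9): -3≡23 → X
R(17)−J(9): 8 → I
K(10)−J(9): 1 → B
O(14)−J(9): 5 → F

UXIBF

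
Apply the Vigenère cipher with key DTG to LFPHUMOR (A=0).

OYVKNSRK

Repeat the key across the message: DTGDTGDT
L(11)+D(3): 14 → O
F(5)+T(19): 24 → Y
P(15)+G(6): 21 → V
H(7)+D(3): 10 → K
U(20)+T(19): 39≡13 → N
M(12)+G(6): 18 → S
O(14)+D(3): 17 → R
R(17)+T(19): 36≡10 → K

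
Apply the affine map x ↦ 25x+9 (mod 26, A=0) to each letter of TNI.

T(19): 25·19+9=484≡16 → Q
N(13): 25·13+9=334≡22 → W
I(8): 25·8+9=209≡1 → B

QWB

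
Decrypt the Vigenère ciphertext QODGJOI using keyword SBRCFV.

Repeat the key across the ciphertext: SBRCFVS
Q(16)−S(18): -2≡24 → Y
O(14)−B(1): 13 → N
D(3)−R(17): -14≡12 → M
G(6)−C(2): 4 → E
J(9)−F(5): 4 → E
O(14)−V(21): -7≡19 → T
I(8)−S(18): -10≡16 → Q

YNMEETQ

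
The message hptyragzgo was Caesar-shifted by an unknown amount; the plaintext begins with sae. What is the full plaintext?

saejclrkrz

From the crib: h(7)−s(18)=-11≡15, so the shift is 15.
Subtract 15 from each ciphertext letter:
h(7): 7−15=-8≡18 → s
p(15): 15−15=0 → a
t(19): 19−15=4 → e
y(24): 24−15=9 → j
r(17): 17−15=2 → c
a(0): 0−15=-15≡11 → l
g(6): 6−15=-9≡17 → r
z(25): 25−15=10 → k
g(6): 6−15=-9≡17 → r
o(14): 14−15=-1≡25 → z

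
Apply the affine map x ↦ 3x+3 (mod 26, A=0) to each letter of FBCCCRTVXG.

F(5): 3·5+3=18 → S
B(1): 3·1+3=6 → G
C(2): 3·2+3=9 → J
C(2): 3·2+3=9 → J
C(2): 3·2+3=9 → J
R(17): 3·17+3=54≡2 → C
T(19): 3·19+3=60≡8 → I
V(21): 3·21+3=66≡14 → O
X(23): 3·23+3=72≡20 → U
G(6): 3·6+3=21 → V

SGJJJCIOUV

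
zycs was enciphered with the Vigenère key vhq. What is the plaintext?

Repeat the key across the ciphertext: vhqv
z(25)−v(21): 4 → e
y(24)−h(7): 17 → r
c(2)−q(16): -14≡12 → m
s(18)−v(21): -3≡23 → x

ermx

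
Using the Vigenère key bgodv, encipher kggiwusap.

lmulrvyos

Repeat the key across the message: bgodvbgod
k(10)+b(1): 11 → l
g(6)+g(6): 12 → m
g(6)+o(14): 20 → u
i(8)+d(3): 11 → l
w(22)+v(21): 43≡17 → r
u(20)+b(1): 21 → v
s(18)+g(6): 24 → y
a(0)+o(14): 14 → o
p(15)+d(3): 18 → s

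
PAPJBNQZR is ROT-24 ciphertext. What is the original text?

P(15): 15−24=-9≡17 → R
A(0): 0−24=-24≡2 → C
P(15): 15−24=-9≡17 → R
J(9): 9−24=-15≡11 → L
B(1): 1−24=-23≡3 → D
N(13): 13−24=-11≡15 → P
Q(16): 16−24=-8≡18 → S
Z(25): 25−24=1 → B
R(17): 17−24=-7≡19 → T

RCRLDPSBT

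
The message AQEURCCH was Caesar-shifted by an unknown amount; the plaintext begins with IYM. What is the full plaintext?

From the crib: A(0)−I(8)=-8≡18, so the shift is 18.
Subtract 18 from each ciphertext letter:
A(0): 0−18=-18≡8 → I
Q(16): 16−18=-2≡24 → Y
E(4): 4−18=-14≡12 → M
U(20): 20−18=2 → C
R(17): 17−18=-1≡25 → Z
C(2): 2−18=-16≡10 → K
C(2): 2−18=-16≡10 → K
H(7): 7−18=-11≡15 → P

IYMCZKKP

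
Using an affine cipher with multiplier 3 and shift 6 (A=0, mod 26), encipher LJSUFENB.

L(11): 3·11+6=39≡13 → N
J(9): 3·9+6=33≡7 → H
S(18): 3·18+6=60≡8 → I
U(20): 3·20+6=66≡14 → O
F(5): 3·5+6=21 → V
E(4): 3·4+6=18 → S
N(13): 3·13+6=45≡19 → T
B(1): 3·1+6=9 → J

NHIOVSTJ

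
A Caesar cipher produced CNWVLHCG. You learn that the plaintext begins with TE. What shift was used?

9

From the crib: C(2)−T(19)=-17≡9, so the shift is 9.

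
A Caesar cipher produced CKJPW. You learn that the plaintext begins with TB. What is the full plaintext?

TBAGN

From the crib: C(2)−T(19)=-17≡9, so the shift is 9.
Subtract 9 from each ciphertext letter:
C(2): 2−9=-7≡19 → T
K(10): 10−9=1 → B
J(9): 9−9=0 → A
P(15): 15−9=6 → G
W(22): 22−9=13 → N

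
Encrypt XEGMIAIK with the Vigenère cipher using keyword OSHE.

LWNQWSPO

Repeat the key across the message: OSHEOSHE
X(23)+O(14): 37≡11 → L
E(4)+S(18): 22 → W
G(6)+H(7): 13 → N
M(12)+E(4): 16 → Q
I(8)+O(14): 22 → W
A(0)+S(18): 18 → S
I(8)+H(7): 15 → P
K(10)+E(4): 14 → O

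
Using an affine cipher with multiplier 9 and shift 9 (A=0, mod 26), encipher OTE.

O(14): 9·14+9=135≡5 → F
T(19): 9·19+9=180≡24 → Y
E(4): 9·4+9=45≡19 → T

FYT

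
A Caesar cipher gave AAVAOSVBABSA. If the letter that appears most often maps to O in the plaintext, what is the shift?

The most frequent ciphertext letter is A (appears 5 times).
A is position 0; O is position 14.
Shift = -14≡12.

12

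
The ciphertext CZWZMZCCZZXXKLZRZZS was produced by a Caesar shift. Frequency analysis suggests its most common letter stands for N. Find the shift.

The most frequent ciphertext letter is Z (appears 8 times).
Z is position 25; N is position 13.
Shift = 12.

12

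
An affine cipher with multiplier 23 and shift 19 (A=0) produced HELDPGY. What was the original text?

The inverse of 23 mod 26 is 17, since 23·17=391≡1. Apply D(y)=17·(y−19) mod 26:
H(7): 17·(7−19)=-204≡4 → E
E(4): 17·(4−19)=-255≡5 → F
L(11): 17·(11−19)=-136≡20 → U
D(3): 17·(3−19)=-272≡14 → O
P(15): 17·(15−19)=-68≡10 → K
G(6): 17·(6−19)=-221≡13 → N
Y(24): 17·(24−19)=85≡7 → H

EFUOKNH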